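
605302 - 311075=294227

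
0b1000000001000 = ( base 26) 61M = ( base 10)4104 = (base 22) 8ac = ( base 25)6E4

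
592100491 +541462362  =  1133562853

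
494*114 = 56316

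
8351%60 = 11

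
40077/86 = 40077/86 = 466.01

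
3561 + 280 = 3841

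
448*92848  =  41595904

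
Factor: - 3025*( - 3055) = 5^3*11^2 * 13^1*47^1=   9241375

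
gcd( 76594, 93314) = 2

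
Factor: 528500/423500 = 11^(-2 )*151^1 = 151/121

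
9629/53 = 9629/53 = 181.68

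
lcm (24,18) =72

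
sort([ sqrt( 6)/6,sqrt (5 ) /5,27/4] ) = [ sqrt( 6) /6,sqrt ( 5 ) /5, 27/4 ] 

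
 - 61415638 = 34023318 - 95438956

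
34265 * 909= 31146885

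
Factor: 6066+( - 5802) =2^3 * 3^1*11^1 = 264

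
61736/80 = 7717/10 = 771.70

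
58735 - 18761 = 39974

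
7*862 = 6034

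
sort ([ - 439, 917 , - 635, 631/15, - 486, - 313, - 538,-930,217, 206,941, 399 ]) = [ - 930, - 635, - 538 , - 486,  -  439, - 313,631/15, 206,  217 , 399, 917 , 941]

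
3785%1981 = 1804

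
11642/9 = 11642/9 = 1293.56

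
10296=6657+3639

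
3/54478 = 3/54478= 0.00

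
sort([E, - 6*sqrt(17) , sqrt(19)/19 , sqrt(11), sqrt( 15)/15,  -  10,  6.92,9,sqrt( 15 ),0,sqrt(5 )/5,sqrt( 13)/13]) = [ - 6*sqrt(17),  -  10,0,sqrt( 19)/19,  sqrt(15)/15, sqrt(13)/13, sqrt( 5) /5, E,sqrt( 11),sqrt( 15) , 6.92, 9]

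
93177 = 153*609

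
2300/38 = 60 + 10/19 = 60.53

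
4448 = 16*278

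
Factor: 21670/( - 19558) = -5^1*7^( - 1 )*127^ ( - 1)*197^1 = - 985/889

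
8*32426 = 259408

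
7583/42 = 180 + 23/42 = 180.55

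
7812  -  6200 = 1612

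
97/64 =97/64 = 1.52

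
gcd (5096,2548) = 2548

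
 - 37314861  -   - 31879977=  - 5434884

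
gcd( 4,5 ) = 1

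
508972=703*724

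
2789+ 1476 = 4265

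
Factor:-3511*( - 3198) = 2^1*3^1*13^1*41^1*3511^1 = 11228178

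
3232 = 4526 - 1294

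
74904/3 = 24968 = 24968.00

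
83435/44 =7585/4  =  1896.25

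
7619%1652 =1011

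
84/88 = 21/22 = 0.95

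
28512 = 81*352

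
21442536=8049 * 2664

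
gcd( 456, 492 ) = 12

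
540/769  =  540/769 = 0.70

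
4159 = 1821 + 2338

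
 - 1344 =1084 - 2428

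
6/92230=3/46115 = 0.00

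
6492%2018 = 438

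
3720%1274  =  1172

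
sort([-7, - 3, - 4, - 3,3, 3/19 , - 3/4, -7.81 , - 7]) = [-7.81, - 7,- 7,-4,  -  3, - 3, - 3/4 , 3/19,3 ] 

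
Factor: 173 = 173^1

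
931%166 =101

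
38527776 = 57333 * 672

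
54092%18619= 16854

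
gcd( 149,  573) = 1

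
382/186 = 2 + 5/93 = 2.05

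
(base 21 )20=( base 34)18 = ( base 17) 28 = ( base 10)42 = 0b101010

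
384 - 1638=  - 1254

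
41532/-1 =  - 41532/1 = - 41532.00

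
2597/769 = 2597/769 = 3.38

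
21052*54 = 1136808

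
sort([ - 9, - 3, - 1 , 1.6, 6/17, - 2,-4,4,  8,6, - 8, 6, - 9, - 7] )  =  [ - 9, - 9, - 8, - 7,-4, - 3, - 2, - 1,6/17,1.6,4 , 6, 6  ,  8] 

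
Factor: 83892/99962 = 41946/49981 = 2^1*3^1*151^ ( - 1)*331^(  -  1)* 6991^1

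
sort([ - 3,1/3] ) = [- 3,1/3] 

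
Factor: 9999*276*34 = 93830616 = 2^3*3^3*11^1*17^1 *23^1*101^1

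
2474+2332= 4806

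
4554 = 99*46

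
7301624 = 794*9196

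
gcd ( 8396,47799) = 1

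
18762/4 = 9381/2=4690.50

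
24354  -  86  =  24268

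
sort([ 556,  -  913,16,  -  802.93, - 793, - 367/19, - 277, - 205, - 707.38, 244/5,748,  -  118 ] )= [ - 913, - 802.93, - 793, -707.38,-277, - 205,  -  118, - 367/19, 16,  244/5,556, 748]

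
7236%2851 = 1534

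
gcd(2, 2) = 2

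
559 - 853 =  - 294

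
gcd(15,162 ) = 3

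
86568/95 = 86568/95 =911.24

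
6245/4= 1561+1/4 = 1561.25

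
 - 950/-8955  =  190/1791= 0.11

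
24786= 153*162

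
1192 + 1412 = 2604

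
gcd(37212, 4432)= 4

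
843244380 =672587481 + 170656899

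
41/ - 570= - 1 + 529/570  =  - 0.07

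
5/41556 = 5/41556 = 0.00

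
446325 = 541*825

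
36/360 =1/10 = 0.10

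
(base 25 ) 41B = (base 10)2536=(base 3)10110221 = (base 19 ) 709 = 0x9E8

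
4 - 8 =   -  4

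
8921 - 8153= 768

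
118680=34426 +84254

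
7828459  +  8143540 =15971999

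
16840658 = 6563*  2566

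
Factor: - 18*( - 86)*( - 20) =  - 30960 = -  2^4*3^2*5^1 *43^1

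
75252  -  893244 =-817992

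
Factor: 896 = 2^7 * 7^1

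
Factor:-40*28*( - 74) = 82880 = 2^6*5^1*7^1*37^1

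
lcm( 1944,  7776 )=7776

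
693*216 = 149688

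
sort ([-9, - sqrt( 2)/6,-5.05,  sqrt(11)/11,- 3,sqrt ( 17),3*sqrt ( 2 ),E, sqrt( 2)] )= [ - 9 , - 5.05,-3,- sqrt(2 ) /6,  sqrt(11)/11, sqrt ( 2 ),E,  sqrt( 17 ), 3*sqrt(2)] 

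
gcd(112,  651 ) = 7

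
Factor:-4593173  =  -13^1 *353321^1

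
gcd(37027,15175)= 607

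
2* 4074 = 8148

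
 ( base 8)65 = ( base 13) 41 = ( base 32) 1l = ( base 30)1n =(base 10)53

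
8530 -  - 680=9210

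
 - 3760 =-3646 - 114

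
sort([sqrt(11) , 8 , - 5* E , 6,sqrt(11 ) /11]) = [ - 5*E,  sqrt( 11) /11, sqrt(11 ), 6, 8] 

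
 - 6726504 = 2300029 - 9026533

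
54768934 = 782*70037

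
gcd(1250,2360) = 10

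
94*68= 6392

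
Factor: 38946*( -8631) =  - 336142926 = - 2^1*3^3*7^1* 137^1*6491^1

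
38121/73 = 522  +  15/73  =  522.21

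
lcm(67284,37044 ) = 3296916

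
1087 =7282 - 6195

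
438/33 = 13  +  3/11 = 13.27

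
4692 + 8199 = 12891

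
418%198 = 22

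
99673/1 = 99673 = 99673.00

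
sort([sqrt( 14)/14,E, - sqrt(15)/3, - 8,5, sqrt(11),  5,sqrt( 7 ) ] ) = [ - 8, - sqrt( 15)/3,sqrt( 14 )/14, sqrt( 7),E,sqrt( 11),5,5]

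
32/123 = 32/123= 0.26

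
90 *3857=347130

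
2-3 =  - 1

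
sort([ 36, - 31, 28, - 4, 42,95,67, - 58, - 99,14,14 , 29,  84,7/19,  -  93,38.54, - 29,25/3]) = [ - 99, - 93 , - 58, - 31, - 29, - 4 , 7/19, 25/3, 14,14,28, 29, 36,  38.54, 42, 67, 84,95]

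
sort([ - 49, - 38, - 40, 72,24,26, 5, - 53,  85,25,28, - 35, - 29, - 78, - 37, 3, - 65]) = [ - 78, - 65, - 53, - 49, - 40, -38,-37 , - 35, - 29,  3, 5,24, 25,26,28,72,85 ]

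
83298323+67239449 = 150537772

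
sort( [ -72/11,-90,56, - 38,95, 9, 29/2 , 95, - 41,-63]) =[-90, - 63,-41,  -  38,-72/11, 9, 29/2, 56, 95, 95]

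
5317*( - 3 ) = -15951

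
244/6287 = 244/6287= 0.04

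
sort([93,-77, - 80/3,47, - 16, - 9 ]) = [ - 77,-80/3,-16,-9,47,93 ]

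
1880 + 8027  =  9907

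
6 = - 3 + 9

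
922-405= 517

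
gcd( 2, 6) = 2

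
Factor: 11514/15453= 38/51 = 2^1*3^ (  -  1 )*17^( - 1)*19^1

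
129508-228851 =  - 99343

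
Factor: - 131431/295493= - 11^( - 1 )*26863^( - 1 )*131431^1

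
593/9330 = 593/9330 = 0.06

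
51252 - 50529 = 723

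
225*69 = 15525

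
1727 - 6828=-5101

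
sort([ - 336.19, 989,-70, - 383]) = [ - 383, - 336.19, - 70,  989] 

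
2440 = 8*305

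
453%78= 63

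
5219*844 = 4404836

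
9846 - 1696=8150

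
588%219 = 150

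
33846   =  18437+15409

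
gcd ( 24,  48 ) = 24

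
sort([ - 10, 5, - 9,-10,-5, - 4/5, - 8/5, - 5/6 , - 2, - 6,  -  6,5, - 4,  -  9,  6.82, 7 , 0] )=[ - 10, - 10,  -  9, - 9, - 6,-6, - 5, - 4, - 2,- 8/5, - 5/6,-4/5,0,5, 5,6.82, 7 ]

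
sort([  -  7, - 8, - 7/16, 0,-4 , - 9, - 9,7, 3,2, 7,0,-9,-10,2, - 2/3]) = [ - 10, - 9, -9, - 9,- 8, - 7, - 4, - 2/3, - 7/16, 0,0,2,2, 3, 7, 7 ] 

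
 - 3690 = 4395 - 8085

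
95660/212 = 451  +  12/53 = 451.23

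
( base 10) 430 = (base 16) 1AE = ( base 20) 11A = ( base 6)1554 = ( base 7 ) 1153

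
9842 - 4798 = 5044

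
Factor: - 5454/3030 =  - 3^2 * 5^( - 1 ) = - 9/5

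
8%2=0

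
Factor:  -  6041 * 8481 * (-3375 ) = 172913808375 = 3^4 * 5^3*7^1*11^1 * 257^1*863^1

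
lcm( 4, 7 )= 28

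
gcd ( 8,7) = 1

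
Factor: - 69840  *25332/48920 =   -  44229672/1223= - 2^3*3^3*97^1*1223^(-1)*2111^1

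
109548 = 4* 27387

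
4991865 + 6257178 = 11249043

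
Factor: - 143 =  - 11^1*13^1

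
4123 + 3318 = 7441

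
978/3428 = 489/1714 =0.29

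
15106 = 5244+9862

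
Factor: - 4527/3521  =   - 3^2*7^( - 1) = -9/7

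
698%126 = 68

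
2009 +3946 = 5955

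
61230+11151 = 72381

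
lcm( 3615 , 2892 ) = 14460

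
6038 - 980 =5058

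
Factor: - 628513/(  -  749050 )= 2^( - 1 )*5^( - 2 )*71^(-1 )*211^ ( - 1)*277^1* 2269^1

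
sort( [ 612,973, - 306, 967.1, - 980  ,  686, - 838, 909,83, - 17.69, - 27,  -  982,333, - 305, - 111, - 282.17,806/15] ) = [ - 982, - 980, - 838, - 306, - 305,-282.17, - 111, - 27, - 17.69 , 806/15,83,  333, 612,686, 909,967.1, 973 ] 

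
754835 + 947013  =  1701848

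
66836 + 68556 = 135392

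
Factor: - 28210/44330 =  - 7/11=- 7^1*11^( - 1)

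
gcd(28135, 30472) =1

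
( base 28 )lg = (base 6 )2444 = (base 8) 1134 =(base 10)604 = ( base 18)1fa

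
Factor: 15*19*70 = 2^1*3^1 * 5^2*7^1*19^1 = 19950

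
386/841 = 386/841  =  0.46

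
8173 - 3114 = 5059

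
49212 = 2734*18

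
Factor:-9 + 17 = 2^3 = 8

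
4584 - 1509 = 3075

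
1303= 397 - - 906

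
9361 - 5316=4045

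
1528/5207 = 1528/5207 = 0.29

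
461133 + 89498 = 550631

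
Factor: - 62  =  -2^1*31^1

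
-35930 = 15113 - 51043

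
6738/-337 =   -  20+ 2/337=-19.99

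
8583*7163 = 61480029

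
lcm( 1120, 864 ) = 30240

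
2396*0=0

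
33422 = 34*983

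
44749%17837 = 9075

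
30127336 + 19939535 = 50066871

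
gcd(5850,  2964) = 78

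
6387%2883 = 621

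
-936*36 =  - 33696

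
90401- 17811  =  72590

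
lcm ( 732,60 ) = 3660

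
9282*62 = 575484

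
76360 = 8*9545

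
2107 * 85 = 179095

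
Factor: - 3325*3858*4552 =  -2^4*3^1*5^2*7^1* 19^1*569^1*643^1 = - 58392373200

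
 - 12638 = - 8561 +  - 4077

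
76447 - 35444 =41003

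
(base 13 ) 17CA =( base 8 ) 6732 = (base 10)3546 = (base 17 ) C4A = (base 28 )4ei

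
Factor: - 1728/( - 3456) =1/2 = 2^(  -  1) 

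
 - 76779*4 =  - 307116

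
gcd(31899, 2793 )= 147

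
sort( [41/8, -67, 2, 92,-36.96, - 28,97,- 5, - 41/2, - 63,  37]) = [  -  67, - 63, - 36.96, - 28, - 41/2, - 5, 2 , 41/8, 37, 92, 97]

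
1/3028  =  1/3028  =  0.00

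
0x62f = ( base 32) 1hf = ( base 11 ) 120A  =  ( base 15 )708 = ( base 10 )1583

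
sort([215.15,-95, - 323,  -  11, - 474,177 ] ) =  [ -474, -323,  -  95, - 11 , 177,215.15] 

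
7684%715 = 534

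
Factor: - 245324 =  - 2^2 * 61331^1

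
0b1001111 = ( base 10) 79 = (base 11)72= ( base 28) 2N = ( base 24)37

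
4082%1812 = 458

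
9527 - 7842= 1685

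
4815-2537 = 2278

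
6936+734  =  7670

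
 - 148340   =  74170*( - 2) 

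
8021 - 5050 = 2971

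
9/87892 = 9/87892= 0.00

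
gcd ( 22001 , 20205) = 449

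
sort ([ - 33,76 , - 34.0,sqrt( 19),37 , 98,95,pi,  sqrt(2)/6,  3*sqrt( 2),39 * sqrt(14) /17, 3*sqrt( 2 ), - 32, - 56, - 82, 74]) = [-82, - 56,-34.0, - 33,-32,sqrt( 2)/6, pi, 3*sqrt( 2),3*sqrt(2 ), sqrt( 19 ),39*sqrt( 14)/17, 37,74, 76,95, 98]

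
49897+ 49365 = 99262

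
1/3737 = 1/3737 = 0.00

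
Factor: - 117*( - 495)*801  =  46389915  =  3^6 *5^1*11^1*13^1*89^1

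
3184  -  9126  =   - 5942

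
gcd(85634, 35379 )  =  1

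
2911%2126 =785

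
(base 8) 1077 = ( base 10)575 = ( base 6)2355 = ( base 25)N0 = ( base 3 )210022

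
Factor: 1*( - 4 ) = -4 = - 2^2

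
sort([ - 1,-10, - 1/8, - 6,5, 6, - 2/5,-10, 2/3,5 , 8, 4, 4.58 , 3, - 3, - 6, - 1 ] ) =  [ - 10, - 10 , - 6, - 6,  -  3, - 1,-1, - 2/5, - 1/8,2/3, 3,4, 4.58,5,5,6,  8] 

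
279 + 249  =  528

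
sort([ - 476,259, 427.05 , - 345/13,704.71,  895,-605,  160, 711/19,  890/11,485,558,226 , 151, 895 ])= [ - 605,-476, - 345/13,711/19,890/11, 151,160,226,259,427.05,485, 558,704.71, 895,895]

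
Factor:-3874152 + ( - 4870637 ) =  - 8744789 = - 107^1*81727^1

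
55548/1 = 55548 = 55548.00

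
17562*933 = 16385346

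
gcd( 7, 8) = 1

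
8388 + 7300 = 15688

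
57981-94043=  -36062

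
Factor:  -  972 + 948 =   -  2^3*3^1 = - 24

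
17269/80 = 215+69/80 = 215.86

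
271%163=108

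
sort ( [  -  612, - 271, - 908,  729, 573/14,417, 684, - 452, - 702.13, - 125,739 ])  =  [ -908, - 702.13,  -  612, - 452, - 271, - 125, 573/14,417, 684, 729,739] 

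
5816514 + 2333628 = 8150142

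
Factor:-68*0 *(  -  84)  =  0 = 0^1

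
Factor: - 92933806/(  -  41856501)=2^1*3^(-1 ) * 7^1 * 29^1*43^ ( - 1) * 228901^1*324469^( - 1)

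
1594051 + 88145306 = 89739357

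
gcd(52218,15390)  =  54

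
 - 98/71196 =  - 1+35549/35598 = - 0.00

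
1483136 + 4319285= 5802421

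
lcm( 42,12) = 84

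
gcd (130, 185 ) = 5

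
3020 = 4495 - 1475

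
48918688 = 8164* 5992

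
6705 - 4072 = 2633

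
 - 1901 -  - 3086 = 1185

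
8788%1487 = 1353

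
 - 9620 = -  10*962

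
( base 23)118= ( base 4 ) 20300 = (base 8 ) 1060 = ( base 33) gw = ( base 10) 560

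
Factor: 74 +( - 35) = 3^1*13^1 = 39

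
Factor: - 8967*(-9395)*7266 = 2^1 * 3^2*5^1*7^3*61^1*173^1*1879^1 = 612123915690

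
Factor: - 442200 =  - 2^3*3^1*5^2*11^1 * 67^1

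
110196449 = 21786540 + 88409909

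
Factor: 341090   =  2^1*5^1*23^1* 1483^1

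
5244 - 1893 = 3351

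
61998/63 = 20666/21 =984.10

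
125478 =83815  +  41663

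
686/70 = 49/5 = 9.80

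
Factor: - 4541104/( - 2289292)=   1135276/572323  =  2^2*463^1*613^1*572323^(-1)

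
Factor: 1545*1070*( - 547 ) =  - 904273050 = - 2^1*3^1*5^2*103^1*107^1*547^1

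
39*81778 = 3189342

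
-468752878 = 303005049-771757927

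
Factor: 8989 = 89^1 * 101^1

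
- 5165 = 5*(  -  1033)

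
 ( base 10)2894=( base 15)CCE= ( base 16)B4E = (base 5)43034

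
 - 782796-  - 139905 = - 642891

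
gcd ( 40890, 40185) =705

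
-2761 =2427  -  5188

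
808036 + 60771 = 868807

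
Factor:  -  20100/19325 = - 804/773=-2^2*3^1*67^1 * 773^(-1)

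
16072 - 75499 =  - 59427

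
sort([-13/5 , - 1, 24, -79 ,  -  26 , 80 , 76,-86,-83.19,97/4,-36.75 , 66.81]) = [-86, - 83.19, - 79, - 36.75, - 26,-13/5, - 1,24,97/4, 66.81,76,80 ] 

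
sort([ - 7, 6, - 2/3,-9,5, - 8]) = [ - 9, - 8, - 7, - 2/3 , 5,  6] 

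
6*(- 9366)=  - 56196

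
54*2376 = 128304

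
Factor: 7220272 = 2^4*31^1 * 14557^1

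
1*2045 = 2045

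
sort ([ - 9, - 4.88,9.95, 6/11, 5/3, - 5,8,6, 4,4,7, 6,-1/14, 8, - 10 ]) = [ - 10, -9, - 5 , - 4.88 , - 1/14,6/11, 5/3,4, 4,6, 6, 7, 8,8,9.95] 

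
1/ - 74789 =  - 1/74789 = - 0.00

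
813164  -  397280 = 415884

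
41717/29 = 1438+15/29 = 1438.52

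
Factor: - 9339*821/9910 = - 7667319/9910  =  - 2^( - 1 )*3^1*5^( -1) * 11^1*283^1*821^1*991^( - 1)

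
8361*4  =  33444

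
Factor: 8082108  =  2^2*3^2*23^1*43^1*227^1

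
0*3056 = 0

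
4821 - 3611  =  1210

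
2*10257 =20514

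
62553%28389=5775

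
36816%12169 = 309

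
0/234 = 0 = 0.00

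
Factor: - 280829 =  - 31^1*9059^1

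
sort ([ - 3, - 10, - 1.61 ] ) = [ - 10,  -  3, - 1.61]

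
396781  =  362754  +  34027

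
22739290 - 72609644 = - 49870354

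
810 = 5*162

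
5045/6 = 5045/6 = 840.83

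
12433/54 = 230+13/54= 230.24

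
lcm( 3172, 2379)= 9516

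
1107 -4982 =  - 3875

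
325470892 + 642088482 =967559374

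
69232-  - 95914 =165146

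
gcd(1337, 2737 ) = 7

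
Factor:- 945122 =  - 2^1*472561^1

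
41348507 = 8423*4909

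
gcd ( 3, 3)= 3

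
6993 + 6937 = 13930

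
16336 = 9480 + 6856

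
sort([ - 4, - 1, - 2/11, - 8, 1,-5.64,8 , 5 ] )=[ - 8, - 5.64,-4, - 1, - 2/11, 1, 5,8 ] 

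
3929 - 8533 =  - 4604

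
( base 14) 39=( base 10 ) 51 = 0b110011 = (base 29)1m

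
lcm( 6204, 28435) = 341220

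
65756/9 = 65756/9 = 7306.22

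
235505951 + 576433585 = 811939536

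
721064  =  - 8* ( - 90133 ) 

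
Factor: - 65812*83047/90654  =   - 2^1*3^( - 1)*29^( - 1 )*521^( - 1)*16453^1*83047^1 = - 2732744582/45327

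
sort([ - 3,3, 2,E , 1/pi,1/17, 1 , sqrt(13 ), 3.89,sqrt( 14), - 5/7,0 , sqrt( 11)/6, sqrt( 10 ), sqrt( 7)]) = [ - 3, - 5/7,0,1/17, 1/pi,sqrt(11)/6,1,2, sqrt( 7), E, 3,sqrt( 10 ),sqrt(13) , sqrt(14 ),3.89] 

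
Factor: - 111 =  - 3^1*37^1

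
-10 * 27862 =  - 278620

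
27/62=27/62 = 0.44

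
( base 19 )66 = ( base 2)1111000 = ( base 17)71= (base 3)11110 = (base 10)120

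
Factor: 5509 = 7^1*787^1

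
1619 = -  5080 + 6699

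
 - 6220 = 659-6879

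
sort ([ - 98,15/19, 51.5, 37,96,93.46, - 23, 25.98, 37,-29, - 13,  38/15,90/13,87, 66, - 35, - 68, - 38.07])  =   [- 98,  -  68, - 38.07, - 35, - 29, - 23, - 13,15/19,38/15,90/13, 25.98, 37,37,51.5, 66,87, 93.46, 96]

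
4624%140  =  4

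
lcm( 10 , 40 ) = 40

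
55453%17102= 4147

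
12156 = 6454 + 5702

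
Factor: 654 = 2^1*3^1*109^1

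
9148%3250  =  2648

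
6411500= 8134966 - 1723466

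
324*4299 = 1392876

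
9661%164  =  149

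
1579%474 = 157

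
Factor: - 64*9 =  - 576=- 2^6*3^2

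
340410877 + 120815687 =461226564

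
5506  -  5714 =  - 208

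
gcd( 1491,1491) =1491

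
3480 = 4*870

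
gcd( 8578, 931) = 1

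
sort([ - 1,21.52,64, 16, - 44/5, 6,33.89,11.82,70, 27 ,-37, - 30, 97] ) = [ - 37, - 30,-44/5, - 1,6, 11.82,16, 21.52,27,33.89,64,70,97] 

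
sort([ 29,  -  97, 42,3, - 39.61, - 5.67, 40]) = [ - 97, - 39.61, - 5.67,3,29, 40, 42]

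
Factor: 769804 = 2^2 * 7^1*19^1*1447^1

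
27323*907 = 24781961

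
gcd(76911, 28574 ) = 1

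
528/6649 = 528/6649 = 0.08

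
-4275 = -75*57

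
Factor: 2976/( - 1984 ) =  - 3/2 =-2^( - 1) * 3^1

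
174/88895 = 174/88895=0.00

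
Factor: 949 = 13^1* 73^1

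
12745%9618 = 3127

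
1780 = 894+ 886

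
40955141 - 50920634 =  - 9965493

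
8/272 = 1/34 =0.03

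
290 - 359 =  - 69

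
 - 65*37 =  - 2405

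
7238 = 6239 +999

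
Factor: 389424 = 2^4*3^1*7^1*19^1*61^1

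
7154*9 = 64386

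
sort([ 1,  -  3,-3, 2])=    [- 3,-3,  1, 2] 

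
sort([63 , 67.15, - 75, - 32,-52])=[ - 75, - 52,-32, 63,67.15 ]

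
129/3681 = 43/1227= 0.04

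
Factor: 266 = 2^1*7^1*19^1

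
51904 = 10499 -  - 41405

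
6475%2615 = 1245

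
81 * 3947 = 319707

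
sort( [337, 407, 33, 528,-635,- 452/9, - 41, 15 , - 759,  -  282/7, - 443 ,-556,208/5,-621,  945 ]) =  [-759,-635, - 621, -556,-443,-452/9, - 41,-282/7, 15, 33,208/5,337,407,528,945]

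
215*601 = 129215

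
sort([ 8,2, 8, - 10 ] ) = [ - 10, 2, 8,  8]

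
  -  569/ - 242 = 2 + 85/242 = 2.35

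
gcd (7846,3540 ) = 2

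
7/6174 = 1/882 = 0.00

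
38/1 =38 = 38.00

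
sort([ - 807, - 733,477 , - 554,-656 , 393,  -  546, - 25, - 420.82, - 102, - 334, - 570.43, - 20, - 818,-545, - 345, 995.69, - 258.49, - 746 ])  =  [ - 818, - 807, - 746, - 733 , - 656,-570.43, - 554, - 546, - 545,-420.82, - 345, - 334,-258.49, - 102, - 25,  -  20, 393, 477, 995.69]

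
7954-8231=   -  277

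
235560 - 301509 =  - 65949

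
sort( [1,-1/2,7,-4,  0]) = [ - 4 , -1/2 , 0,  1 , 7]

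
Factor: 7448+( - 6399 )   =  1049 = 1049^1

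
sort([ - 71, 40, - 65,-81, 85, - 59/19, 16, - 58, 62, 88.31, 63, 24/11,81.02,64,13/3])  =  [-81, - 71, - 65, - 58, - 59/19,24/11,13/3, 16,40,62 , 63, 64,81.02,85, 88.31 ]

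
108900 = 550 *198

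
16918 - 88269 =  - 71351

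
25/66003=25/66003 = 0.00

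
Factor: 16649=16649^1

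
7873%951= 265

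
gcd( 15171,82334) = 1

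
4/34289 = 4/34289 = 0.00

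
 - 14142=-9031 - 5111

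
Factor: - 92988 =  - 2^2 * 3^4 * 7^1*41^1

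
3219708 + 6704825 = 9924533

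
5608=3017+2591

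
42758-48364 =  -5606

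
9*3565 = 32085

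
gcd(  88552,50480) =8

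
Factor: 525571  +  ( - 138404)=387167  =  11^1*61^1 *577^1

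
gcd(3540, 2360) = 1180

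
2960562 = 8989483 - 6028921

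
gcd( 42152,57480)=3832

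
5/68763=5/68763 = 0.00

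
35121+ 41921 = 77042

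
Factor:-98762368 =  - 2^7*23^1 * 33547^1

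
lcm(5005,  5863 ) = 205205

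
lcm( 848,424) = 848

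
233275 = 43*5425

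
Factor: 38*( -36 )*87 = -2^3*3^3 * 19^1*29^1 = - 119016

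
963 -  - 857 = 1820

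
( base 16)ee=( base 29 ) 86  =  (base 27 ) 8m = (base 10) 238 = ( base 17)e0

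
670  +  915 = 1585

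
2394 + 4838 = 7232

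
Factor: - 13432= - 2^3*23^1*73^1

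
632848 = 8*79106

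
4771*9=42939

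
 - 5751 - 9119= -14870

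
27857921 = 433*64337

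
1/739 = 1/739 =0.00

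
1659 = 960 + 699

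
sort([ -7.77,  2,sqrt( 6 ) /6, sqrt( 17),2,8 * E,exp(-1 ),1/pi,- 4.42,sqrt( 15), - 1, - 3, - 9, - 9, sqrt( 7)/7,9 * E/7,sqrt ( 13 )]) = [  -  9, - 9, - 7.77, - 4.42,  -  3,  -  1,1/pi,exp(-1 ),sqrt( 7) /7, sqrt( 6 ) /6,2,2 , 9* E/7, sqrt (13) , sqrt( 15 ),sqrt(17 ),8*E ] 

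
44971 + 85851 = 130822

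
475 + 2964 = 3439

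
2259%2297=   2259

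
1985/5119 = 1985/5119 = 0.39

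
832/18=416/9 = 46.22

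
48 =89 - 41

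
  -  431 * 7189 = - 3098459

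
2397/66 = 799/22 = 36.32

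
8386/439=19 + 45/439 = 19.10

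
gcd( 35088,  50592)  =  816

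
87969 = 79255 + 8714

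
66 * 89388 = 5899608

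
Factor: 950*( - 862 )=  - 2^2 * 5^2*19^1*431^1= -818900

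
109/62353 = 109/62353  =  0.00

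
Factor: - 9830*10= -2^2*5^2*983^1 = - 98300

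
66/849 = 22/283 = 0.08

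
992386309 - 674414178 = 317972131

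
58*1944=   112752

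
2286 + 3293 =5579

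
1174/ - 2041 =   -  1 + 867/2041 = - 0.58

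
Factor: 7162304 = 2^6*17^1*29^1 *227^1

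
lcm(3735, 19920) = 59760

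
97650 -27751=69899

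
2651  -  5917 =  - 3266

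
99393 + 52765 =152158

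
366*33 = 12078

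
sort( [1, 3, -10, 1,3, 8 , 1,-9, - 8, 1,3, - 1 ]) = [ - 10, - 9, - 8, - 1,1,1,1,1,3, 3,3,8 ] 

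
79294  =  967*82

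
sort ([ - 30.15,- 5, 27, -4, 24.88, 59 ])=[ - 30.15, - 5, - 4,24.88, 27, 59]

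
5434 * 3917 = 21284978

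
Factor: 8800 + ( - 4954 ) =3846 = 2^1*3^1*641^1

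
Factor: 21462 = 2^1*3^1*7^2*73^1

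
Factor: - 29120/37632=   -  65/84 = -  2^(-2 )*3^(-1)*5^1 * 7^ ( - 1) * 13^1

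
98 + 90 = 188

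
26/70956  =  13/35478=0.00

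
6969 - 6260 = 709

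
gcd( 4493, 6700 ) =1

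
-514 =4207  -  4721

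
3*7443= 22329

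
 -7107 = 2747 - 9854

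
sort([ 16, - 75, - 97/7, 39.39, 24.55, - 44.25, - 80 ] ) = [ - 80, - 75, - 44.25, - 97/7,16, 24.55,39.39]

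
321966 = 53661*6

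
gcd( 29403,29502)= 99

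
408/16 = 51/2 = 25.50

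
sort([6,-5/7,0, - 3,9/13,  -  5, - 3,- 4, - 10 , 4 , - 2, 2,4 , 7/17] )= [ - 10, - 5, - 4,  -  3, - 3 , - 2, - 5/7, 0, 7/17,9/13, 2, 4,  4, 6] 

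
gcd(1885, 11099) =1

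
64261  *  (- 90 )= - 5783490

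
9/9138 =3/3046 = 0.00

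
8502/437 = 19+199/437 = 19.46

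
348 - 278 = 70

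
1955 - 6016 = - 4061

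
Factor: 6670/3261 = 2^1 * 3^( -1)*5^1* 23^1*29^1 * 1087^( - 1)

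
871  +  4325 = 5196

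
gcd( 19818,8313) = 3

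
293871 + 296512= 590383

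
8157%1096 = 485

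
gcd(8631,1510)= 1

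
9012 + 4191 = 13203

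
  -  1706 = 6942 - 8648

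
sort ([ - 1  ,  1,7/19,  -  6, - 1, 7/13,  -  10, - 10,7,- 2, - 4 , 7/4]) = [ - 10, -10, - 6, - 4, - 2,-1,-1,7/19,7/13,  1, 7/4,7]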